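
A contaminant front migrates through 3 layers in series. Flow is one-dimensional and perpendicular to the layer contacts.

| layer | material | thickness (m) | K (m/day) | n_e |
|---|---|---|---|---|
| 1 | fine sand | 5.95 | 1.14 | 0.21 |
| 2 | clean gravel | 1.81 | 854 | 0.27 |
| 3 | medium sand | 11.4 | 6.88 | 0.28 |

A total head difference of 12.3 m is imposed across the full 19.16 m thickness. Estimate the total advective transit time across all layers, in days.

With flow normal to the layers, continuity requires the same specific discharge q through every layer.
Σ(b_i/K_i) = 5.95/1.14 + 1.81/854 + 11.4/6.88 = 6.878 d.
q = Δh / Σ(b_i/K_i) = 12.3 / 6.878 = 1.788 m/day.
In each layer the seepage velocity is v_i = q/n_i, so the layer transit time is t_i = b_i·n_i / q:
  layer 1 (fine sand): t_1 = 5.95 × 0.21 / 1.788 = 0.6987 d
  layer 2 (clean gravel): t_2 = 1.81 × 0.27 / 1.788 = 0.2733 d
  layer 3 (medium sand): t_3 = 11.4 × 0.28 / 1.788 = 1.785 d
Total t = Σ t_i = 2.757 days.

2.76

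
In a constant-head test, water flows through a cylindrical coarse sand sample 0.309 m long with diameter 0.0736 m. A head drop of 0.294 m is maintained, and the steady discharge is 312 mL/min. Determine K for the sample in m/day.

111

Cross-sectional area A = π·(d/2)² = π × (0.0736/2)² = 0.004254 m².
Convert discharge: 312 mL/min = 5.200e-06 m³/s.
Darcy's law rearranged: K = Q·L / (A·Δh) = 5.200e-06 × 0.309 / (0.004254 × 0.294) = 0.001285 m/s = 111.0 m/day.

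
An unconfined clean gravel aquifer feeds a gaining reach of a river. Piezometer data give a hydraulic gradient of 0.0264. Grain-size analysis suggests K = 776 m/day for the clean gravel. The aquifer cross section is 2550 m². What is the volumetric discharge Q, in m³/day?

52200

Hydraulic gradient i = 0.0264.
Darcy's law: Q = K · A · i = 776.0 × 2550 × 0.02640 = 52240 m³/day.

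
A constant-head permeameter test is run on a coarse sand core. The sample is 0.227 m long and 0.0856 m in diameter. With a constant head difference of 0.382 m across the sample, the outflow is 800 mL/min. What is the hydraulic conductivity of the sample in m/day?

119

Cross-sectional area A = π·(d/2)² = π × (0.0856/2)² = 0.005755 m².
Convert discharge: 800 mL/min = 1.333e-05 m³/s.
Darcy's law rearranged: K = Q·L / (A·Δh) = 1.333e-05 × 0.227 / (0.005755 × 0.382) = 0.001377 m/s = 119.0 m/day.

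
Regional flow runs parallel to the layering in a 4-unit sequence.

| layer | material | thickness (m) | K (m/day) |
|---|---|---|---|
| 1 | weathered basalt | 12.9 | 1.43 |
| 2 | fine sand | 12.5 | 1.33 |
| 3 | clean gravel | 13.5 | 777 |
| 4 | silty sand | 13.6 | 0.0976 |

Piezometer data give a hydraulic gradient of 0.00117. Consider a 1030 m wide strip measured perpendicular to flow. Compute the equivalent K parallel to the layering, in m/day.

Flow is parallel to layering, so each bed carries its own Darcy discharge and the transmissivities add.
Σ(K_i·b_i) = 1.43×12.9 + 1.33×12.5 + 777×13.5 + 0.0976×13.6 = 10526 m²/day.
Total thickness b = 52.50 m, so K_eq = Σ(K_i·b_i)/b = 200.5 m/day.

200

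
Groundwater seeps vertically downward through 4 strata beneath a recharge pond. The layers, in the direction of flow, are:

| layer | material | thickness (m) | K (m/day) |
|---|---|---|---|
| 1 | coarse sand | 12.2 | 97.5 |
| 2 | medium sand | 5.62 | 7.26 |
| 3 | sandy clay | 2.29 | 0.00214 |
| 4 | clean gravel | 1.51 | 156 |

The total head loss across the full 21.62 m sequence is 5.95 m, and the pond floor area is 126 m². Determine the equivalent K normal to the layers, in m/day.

Flow is perpendicular to layering, so the layers act in series and the equivalent K is the thickness-weighted harmonic mean.
Total thickness L = 12.2 + 5.62 + 2.29 + 1.51 = 21.62 m.
Σ(b_i/K_i) = 12.2/97.5 + 5.62/7.26 + 2.29/0.00214 + 1.51/156 = 1071 d.
K_eq = L / Σ(b_i/K_i) = 21.62 / 1071 = 0.02019 m/day.

0.0202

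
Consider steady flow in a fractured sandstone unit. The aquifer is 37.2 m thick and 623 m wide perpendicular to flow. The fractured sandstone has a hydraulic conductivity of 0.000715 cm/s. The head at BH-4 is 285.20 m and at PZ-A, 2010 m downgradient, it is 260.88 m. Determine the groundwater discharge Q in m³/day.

173

Convert K: 0.000715 cm/s × 864 = 0.6178 m/day.
Cross-sectional area A = 623 × 37.2 = 23176 m².
Hydraulic gradient i = (285.20 − 260.88) / 2010 = 24.32 / 2010 = 0.01210.
Darcy's law: Q = K · A · i = 0.6178 × 23176 × 0.01210 = 173.2 m³/day.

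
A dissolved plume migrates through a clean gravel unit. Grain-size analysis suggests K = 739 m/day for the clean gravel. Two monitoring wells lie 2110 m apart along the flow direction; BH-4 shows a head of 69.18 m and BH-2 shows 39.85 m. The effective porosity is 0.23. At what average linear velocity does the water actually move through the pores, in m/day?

44.7

Hydraulic gradient i = (69.18 − 39.85) / 2110 = 29.33 / 2110 = 0.01390.
Darcy flux q = K · i = 739.0 × 0.01390 = 10.27 m/day.
Seepage velocity v = q / n_e = 10.27 / 0.23 = 44.66 m/day.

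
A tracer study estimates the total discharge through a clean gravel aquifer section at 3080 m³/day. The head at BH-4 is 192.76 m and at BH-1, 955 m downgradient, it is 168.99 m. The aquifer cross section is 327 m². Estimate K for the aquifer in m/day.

378

Hydraulic gradient i = (192.76 − 168.99) / 955 = 23.77 / 955 = 0.02489.
From Q = K·A·i, K = Q / (A·i) = 3080 / (327.0 × 0.02489) = 378.4 m/day.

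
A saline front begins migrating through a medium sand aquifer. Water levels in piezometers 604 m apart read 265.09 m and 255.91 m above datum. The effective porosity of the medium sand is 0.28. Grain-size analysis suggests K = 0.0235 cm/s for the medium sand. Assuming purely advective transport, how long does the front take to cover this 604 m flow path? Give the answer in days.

Convert K: 0.0235 cm/s × 864 = 20.30 m/day.
Hydraulic gradient i = (265.09 − 255.91) / 604 = 9.18 / 604 = 0.01520.
Darcy flux q = K · i = 20.30 × 0.01520 = 0.3086 m/day.
Seepage velocity v = q / n_e = 0.3086 / 0.28 = 1.102 m/day.
Travel time t = L / v = 604 / 1.102 = 548.0 days.

548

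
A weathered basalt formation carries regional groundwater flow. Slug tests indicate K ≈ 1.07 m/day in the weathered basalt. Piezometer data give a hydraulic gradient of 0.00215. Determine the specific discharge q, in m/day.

0.00230

Hydraulic gradient i = 0.00215.
Specific discharge q = K · i = 1.070 × 0.002150 = 0.002301 m/day.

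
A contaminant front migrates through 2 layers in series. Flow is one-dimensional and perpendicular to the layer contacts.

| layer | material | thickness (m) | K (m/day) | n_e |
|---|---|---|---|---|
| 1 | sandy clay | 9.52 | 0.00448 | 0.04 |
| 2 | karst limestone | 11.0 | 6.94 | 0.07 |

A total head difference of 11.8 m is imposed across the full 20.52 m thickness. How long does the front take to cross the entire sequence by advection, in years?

With flow normal to the layers, continuity requires the same specific discharge q through every layer.
Σ(b_i/K_i) = 9.52/0.00448 + 11.0/6.94 = 2127 d.
q = Δh / Σ(b_i/K_i) = 11.8 / 2127 = 0.005549 m/day.
In each layer the seepage velocity is v_i = q/n_i, so the layer transit time is t_i = b_i·n_i / q:
  layer 1 (sandy clay): t_1 = 9.52 × 0.04 / 0.005549 = 68.63 d
  layer 2 (karst limestone): t_2 = 11.0 × 0.07 / 0.005549 = 138.8 d
Total t = Σ t_i = 207.4 days = 0.5678 years.

0.568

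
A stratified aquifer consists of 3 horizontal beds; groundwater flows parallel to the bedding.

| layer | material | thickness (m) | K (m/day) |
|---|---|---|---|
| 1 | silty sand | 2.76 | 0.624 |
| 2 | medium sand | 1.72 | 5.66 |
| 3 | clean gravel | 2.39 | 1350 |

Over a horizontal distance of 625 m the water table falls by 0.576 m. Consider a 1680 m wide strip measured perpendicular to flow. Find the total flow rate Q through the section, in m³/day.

Flow is parallel to layering, so each bed carries its own Darcy discharge and the transmissivities add.
Σ(K_i·b_i) = 0.624×2.76 + 5.66×1.72 + 1350×2.39 = 3238 m²/day.
Hydraulic gradient i = Δh / L = 0.576 / 625 = 0.0009216.
Q = Σ(K_i·b_i) · W · i = 3238 × 1680 × 0.0009216 = 5013 m³/day.

5010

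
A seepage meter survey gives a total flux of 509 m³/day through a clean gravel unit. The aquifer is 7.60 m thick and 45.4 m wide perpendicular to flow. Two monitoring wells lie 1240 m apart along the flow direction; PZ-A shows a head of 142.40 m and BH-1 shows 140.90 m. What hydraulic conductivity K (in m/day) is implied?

Cross-sectional area A = 45.4 × 7.60 = 345.0 m².
Hydraulic gradient i = (142.40 − 140.90) / 1240 = 1.5 / 1240 = 0.001210.
From Q = K·A·i, K = Q / (A·i) = 509 / (345.0 × 0.001210) = 1219 m/day.

1220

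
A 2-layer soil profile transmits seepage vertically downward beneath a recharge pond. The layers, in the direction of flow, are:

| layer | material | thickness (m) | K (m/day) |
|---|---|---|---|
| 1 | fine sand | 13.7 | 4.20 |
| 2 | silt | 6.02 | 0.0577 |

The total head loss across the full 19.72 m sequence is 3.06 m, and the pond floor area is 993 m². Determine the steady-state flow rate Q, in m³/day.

Flow is perpendicular to layering, so the layers act in series and the equivalent K is the thickness-weighted harmonic mean.
Total thickness L = 13.7 + 6.02 = 19.72 m.
Σ(b_i/K_i) = 13.7/4.20 + 6.02/0.0577 = 107.6 d.
K_eq = L / Σ(b_i/K_i) = 19.72 / 107.6 = 0.1833 m/day.
Q = K_eq · A · (Δh/L) = 0.1833 × 993 × (3.06/19.72) = 28.24 m³/day.

28.2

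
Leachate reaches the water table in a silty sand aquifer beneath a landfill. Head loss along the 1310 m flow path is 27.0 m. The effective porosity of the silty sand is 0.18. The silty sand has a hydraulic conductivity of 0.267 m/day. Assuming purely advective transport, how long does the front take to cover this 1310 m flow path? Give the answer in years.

Hydraulic gradient i = Δh / L = 27.0 / 1310 = 0.02061.
Darcy flux q = K · i = 0.2670 × 0.02061 = 0.005503 m/day.
Seepage velocity v = q / n_e = 0.005503 / 0.18 = 0.03057 m/day.
Travel time t = L / v = 1310 / 0.03057 = 42849 days = 117.3 years.

117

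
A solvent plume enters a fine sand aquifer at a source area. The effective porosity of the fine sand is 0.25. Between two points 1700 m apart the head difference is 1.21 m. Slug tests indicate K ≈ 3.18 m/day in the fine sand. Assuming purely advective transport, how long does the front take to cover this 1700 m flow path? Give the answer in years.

Hydraulic gradient i = Δh / L = 1.21 / 1700 = 0.0007118.
Darcy flux q = K · i = 3.180 × 0.0007118 = 0.002263 m/day.
Seepage velocity v = q / n_e = 0.002263 / 0.25 = 0.009054 m/day.
Travel time t = L / v = 1700 / 0.009054 = 1.878e+05 days = 514.1 years.

514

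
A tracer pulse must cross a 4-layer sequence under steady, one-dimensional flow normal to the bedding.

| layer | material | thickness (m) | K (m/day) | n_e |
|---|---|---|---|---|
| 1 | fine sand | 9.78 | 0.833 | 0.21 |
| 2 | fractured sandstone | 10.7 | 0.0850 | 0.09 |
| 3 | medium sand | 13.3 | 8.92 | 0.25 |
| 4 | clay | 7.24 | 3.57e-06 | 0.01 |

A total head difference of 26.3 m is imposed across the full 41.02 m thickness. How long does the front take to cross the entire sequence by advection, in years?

With flow normal to the layers, continuity requires the same specific discharge q through every layer.
Σ(b_i/K_i) = 9.78/0.833 + 10.7/0.0850 + 13.3/8.92 + 7.24/3.57e-06 = 2.028e+06 d.
q = Δh / Σ(b_i/K_i) = 26.3 / 2.028e+06 = 1.297e-05 m/day.
In each layer the seepage velocity is v_i = q/n_i, so the layer transit time is t_i = b_i·n_i / q:
  layer 1 (fine sand): t_1 = 9.78 × 0.21 / 1.297e-05 = 1.584e+05 d
  layer 2 (fractured sandstone): t_2 = 10.7 × 0.09 / 1.297e-05 = 74263 d
  layer 3 (medium sand): t_3 = 13.3 × 0.25 / 1.297e-05 = 2.564e+05 d
  layer 4 (clay): t_4 = 7.24 × 0.01 / 1.297e-05 = 5583 d
Total t = Σ t_i = 4.946e+05 days = 1354 years.

1350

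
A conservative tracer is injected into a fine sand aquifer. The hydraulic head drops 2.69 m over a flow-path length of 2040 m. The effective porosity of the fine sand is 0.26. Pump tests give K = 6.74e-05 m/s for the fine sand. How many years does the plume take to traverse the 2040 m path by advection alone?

Convert K: 6.74e-05 m/s × 86400 = 5.823 m/day.
Hydraulic gradient i = Δh / L = 2.69 / 2040 = 0.001319.
Darcy flux q = K · i = 5.823 × 0.001319 = 0.007679 m/day.
Seepage velocity v = q / n_e = 0.007679 / 0.26 = 0.02953 m/day.
Travel time t = L / v = 2040 / 0.02953 = 69073 days = 189.1 years.

189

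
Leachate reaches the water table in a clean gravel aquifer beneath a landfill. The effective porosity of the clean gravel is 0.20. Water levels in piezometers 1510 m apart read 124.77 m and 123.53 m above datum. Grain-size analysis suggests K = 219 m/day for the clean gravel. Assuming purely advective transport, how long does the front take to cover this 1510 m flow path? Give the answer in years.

Hydraulic gradient i = (124.77 − 123.53) / 1510 = 1.24 / 1510 = 0.0008212.
Darcy flux q = K · i = 219.0 × 0.0008212 = 0.1798 m/day.
Seepage velocity v = q / n_e = 0.1798 / 0.20 = 0.8992 m/day.
Travel time t = L / v = 1510 / 0.8992 = 1679 days = 4.598 years.

4.60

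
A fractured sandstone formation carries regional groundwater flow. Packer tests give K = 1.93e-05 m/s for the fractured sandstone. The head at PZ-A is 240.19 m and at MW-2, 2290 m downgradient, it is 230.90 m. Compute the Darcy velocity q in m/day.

Convert K: 1.93e-05 m/s × 86400 = 1.668 m/day.
Hydraulic gradient i = (240.19 − 230.90) / 2290 = 9.29 / 2290 = 0.004057.
Specific discharge q = K · i = 1.668 × 0.004057 = 0.006765 m/day.

0.00676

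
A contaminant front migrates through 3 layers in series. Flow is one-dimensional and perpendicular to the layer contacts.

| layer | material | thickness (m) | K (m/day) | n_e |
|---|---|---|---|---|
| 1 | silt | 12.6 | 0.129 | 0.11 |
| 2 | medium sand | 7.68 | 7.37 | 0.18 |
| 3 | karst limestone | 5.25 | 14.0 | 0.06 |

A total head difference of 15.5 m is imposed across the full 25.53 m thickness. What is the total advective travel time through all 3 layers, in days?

19.7

With flow normal to the layers, continuity requires the same specific discharge q through every layer.
Σ(b_i/K_i) = 12.6/0.129 + 7.68/7.37 + 5.25/14.0 = 99.09 d.
q = Δh / Σ(b_i/K_i) = 15.5 / 99.09 = 0.1564 m/day.
In each layer the seepage velocity is v_i = q/n_i, so the layer transit time is t_i = b_i·n_i / q:
  layer 1 (silt): t_1 = 12.6 × 0.11 / 0.1564 = 8.861 d
  layer 2 (medium sand): t_2 = 7.68 × 0.18 / 0.1564 = 8.838 d
  layer 3 (karst limestone): t_3 = 5.25 × 0.06 / 0.1564 = 2.014 d
Total t = Σ t_i = 19.71 days.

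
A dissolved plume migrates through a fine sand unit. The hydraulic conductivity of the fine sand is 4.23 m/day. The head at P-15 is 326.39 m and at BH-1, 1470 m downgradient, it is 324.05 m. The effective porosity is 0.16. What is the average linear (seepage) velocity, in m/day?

Hydraulic gradient i = (326.39 − 324.05) / 1470 = 2.34 / 1470 = 0.001592.
Darcy flux q = K · i = 4.230 × 0.001592 = 0.006733 m/day.
Seepage velocity v = q / n_e = 0.006733 / 0.16 = 0.04208 m/day.

0.0421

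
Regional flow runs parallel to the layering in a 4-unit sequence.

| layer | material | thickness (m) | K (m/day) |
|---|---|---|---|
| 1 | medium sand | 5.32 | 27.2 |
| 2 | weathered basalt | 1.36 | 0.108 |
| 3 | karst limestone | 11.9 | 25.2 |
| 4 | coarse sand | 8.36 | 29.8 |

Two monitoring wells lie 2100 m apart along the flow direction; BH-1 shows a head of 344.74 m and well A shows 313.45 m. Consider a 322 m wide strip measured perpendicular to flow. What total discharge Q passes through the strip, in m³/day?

Flow is parallel to layering, so each bed carries its own Darcy discharge and the transmissivities add.
Σ(K_i·b_i) = 27.2×5.32 + 0.108×1.36 + 25.2×11.9 + 29.8×8.36 = 693.9 m²/day.
Hydraulic gradient i = (344.74 − 313.45) / 2100 = 31.29 / 2100 = 0.01490.
Q = Σ(K_i·b_i) · W · i = 693.9 × 322 × 0.01490 = 3329 m³/day.

3330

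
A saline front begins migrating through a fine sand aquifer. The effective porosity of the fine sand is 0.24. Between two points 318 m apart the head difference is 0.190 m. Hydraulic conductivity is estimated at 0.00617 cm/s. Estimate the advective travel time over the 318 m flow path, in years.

65.6

Convert K: 0.00617 cm/s × 864 = 5.331 m/day.
Hydraulic gradient i = Δh / L = 0.190 / 318 = 0.0005975.
Darcy flux q = K · i = 5.331 × 0.0005975 = 0.003185 m/day.
Seepage velocity v = q / n_e = 0.003185 / 0.24 = 0.01327 m/day.
Travel time t = L / v = 318 / 0.01327 = 23961 days = 65.60 years.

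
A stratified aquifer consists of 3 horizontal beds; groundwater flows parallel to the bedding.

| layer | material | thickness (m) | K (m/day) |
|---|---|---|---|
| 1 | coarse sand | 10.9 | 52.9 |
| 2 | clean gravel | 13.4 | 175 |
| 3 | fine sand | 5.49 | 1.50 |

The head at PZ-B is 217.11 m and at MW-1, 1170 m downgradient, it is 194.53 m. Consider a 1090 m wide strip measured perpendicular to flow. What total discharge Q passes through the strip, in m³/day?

61600

Flow is parallel to layering, so each bed carries its own Darcy discharge and the transmissivities add.
Σ(K_i·b_i) = 52.9×10.9 + 175×13.4 + 1.50×5.49 = 2930 m²/day.
Hydraulic gradient i = (217.11 − 194.53) / 1170 = 22.58 / 1170 = 0.01930.
Q = Σ(K_i·b_i) · W · i = 2930 × 1090 × 0.01930 = 61632 m³/day.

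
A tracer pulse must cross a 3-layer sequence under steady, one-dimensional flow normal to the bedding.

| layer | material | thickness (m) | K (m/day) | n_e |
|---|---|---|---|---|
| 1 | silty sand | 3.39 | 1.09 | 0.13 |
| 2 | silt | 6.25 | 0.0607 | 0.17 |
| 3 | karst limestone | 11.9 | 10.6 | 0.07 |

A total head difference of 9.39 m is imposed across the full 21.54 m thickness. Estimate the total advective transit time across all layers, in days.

With flow normal to the layers, continuity requires the same specific discharge q through every layer.
Σ(b_i/K_i) = 3.39/1.09 + 6.25/0.0607 + 11.9/10.6 = 107.2 d.
q = Δh / Σ(b_i/K_i) = 9.39 / 107.2 = 0.08759 m/day.
In each layer the seepage velocity is v_i = q/n_i, so the layer transit time is t_i = b_i·n_i / q:
  layer 1 (silty sand): t_1 = 3.39 × 0.13 / 0.08759 = 5.031 d
  layer 2 (silt): t_2 = 6.25 × 0.17 / 0.08759 = 12.13 d
  layer 3 (karst limestone): t_3 = 11.9 × 0.07 / 0.08759 = 9.510 d
Total t = Σ t_i = 26.67 days.

26.7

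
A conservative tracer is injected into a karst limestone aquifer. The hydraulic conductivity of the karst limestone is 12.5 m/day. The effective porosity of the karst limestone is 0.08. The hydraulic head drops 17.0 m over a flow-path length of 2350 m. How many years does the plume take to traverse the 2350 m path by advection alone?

Hydraulic gradient i = Δh / L = 17.0 / 2350 = 0.007234.
Darcy flux q = K · i = 12.50 × 0.007234 = 0.09043 m/day.
Seepage velocity v = q / n_e = 0.09043 / 0.08 = 1.130 m/day.
Travel time t = L / v = 2350 / 1.130 = 2079 days = 5.692 years.

5.69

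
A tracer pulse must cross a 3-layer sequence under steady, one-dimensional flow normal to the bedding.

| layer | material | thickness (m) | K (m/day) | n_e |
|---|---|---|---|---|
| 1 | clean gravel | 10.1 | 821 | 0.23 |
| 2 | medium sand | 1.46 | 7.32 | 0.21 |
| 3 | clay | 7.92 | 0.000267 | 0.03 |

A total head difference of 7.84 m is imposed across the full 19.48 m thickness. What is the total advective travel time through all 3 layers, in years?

With flow normal to the layers, continuity requires the same specific discharge q through every layer.
Σ(b_i/K_i) = 10.1/821 + 1.46/7.32 + 7.92/0.000267 = 29663 d.
q = Δh / Σ(b_i/K_i) = 7.84 / 29663 = 0.0002643 m/day.
In each layer the seepage velocity is v_i = q/n_i, so the layer transit time is t_i = b_i·n_i / q:
  layer 1 (clean gravel): t_1 = 10.1 × 0.23 / 0.0002643 = 8789 d
  layer 2 (medium sand): t_2 = 1.46 × 0.21 / 0.0002643 = 1160 d
  layer 3 (clay): t_3 = 7.92 × 0.03 / 0.0002643 = 899.0 d
Total t = Σ t_i = 10848 days = 29.70 years.

29.7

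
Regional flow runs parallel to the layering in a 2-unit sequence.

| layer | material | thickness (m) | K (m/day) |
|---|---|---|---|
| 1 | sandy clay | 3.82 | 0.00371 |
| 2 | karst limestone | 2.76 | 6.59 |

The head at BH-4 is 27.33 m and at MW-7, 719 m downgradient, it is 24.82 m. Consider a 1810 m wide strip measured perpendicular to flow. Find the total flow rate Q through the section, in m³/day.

115

Flow is parallel to layering, so each bed carries its own Darcy discharge and the transmissivities add.
Σ(K_i·b_i) = 0.00371×3.82 + 6.59×2.76 = 18.20 m²/day.
Hydraulic gradient i = (27.33 − 24.82) / 719 = 2.51 / 719 = 0.003491.
Q = Σ(K_i·b_i) · W · i = 18.20 × 1810 × 0.003491 = 115.0 m³/day.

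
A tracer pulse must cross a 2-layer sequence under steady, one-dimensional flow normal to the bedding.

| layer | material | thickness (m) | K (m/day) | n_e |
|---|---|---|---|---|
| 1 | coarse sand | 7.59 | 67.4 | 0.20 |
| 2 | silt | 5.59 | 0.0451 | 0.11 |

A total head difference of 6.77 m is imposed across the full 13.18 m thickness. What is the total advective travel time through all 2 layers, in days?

39.1

With flow normal to the layers, continuity requires the same specific discharge q through every layer.
Σ(b_i/K_i) = 7.59/67.4 + 5.59/0.0451 = 124.1 d.
q = Δh / Σ(b_i/K_i) = 6.77 / 124.1 = 0.05457 m/day.
In each layer the seepage velocity is v_i = q/n_i, so the layer transit time is t_i = b_i·n_i / q:
  layer 1 (coarse sand): t_1 = 7.59 × 0.20 / 0.05457 = 27.82 d
  layer 2 (silt): t_2 = 5.59 × 0.11 / 0.05457 = 11.27 d
Total t = Σ t_i = 39.09 days.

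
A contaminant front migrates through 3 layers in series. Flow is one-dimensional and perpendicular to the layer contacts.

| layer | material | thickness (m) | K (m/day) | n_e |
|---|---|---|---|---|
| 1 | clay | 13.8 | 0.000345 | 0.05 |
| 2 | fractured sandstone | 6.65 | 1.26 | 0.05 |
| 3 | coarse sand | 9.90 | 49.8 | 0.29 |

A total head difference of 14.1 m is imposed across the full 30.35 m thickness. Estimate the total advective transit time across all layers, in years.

30.2

With flow normal to the layers, continuity requires the same specific discharge q through every layer.
Σ(b_i/K_i) = 13.8/0.000345 + 6.65/1.26 + 9.90/49.8 = 40005 d.
q = Δh / Σ(b_i/K_i) = 14.1 / 40005 = 0.0003525 m/day.
In each layer the seepage velocity is v_i = q/n_i, so the layer transit time is t_i = b_i·n_i / q:
  layer 1 (clay): t_1 = 13.8 × 0.05 / 0.0003525 = 1958 d
  layer 2 (fractured sandstone): t_2 = 6.65 × 0.05 / 0.0003525 = 943.4 d
  layer 3 (coarse sand): t_3 = 9.90 × 0.29 / 0.0003525 = 8146 d
Total t = Σ t_i = 11047 days = 30.24 years.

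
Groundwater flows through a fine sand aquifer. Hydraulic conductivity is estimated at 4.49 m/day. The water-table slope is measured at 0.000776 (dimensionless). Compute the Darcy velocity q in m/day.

0.00348

Hydraulic gradient i = 0.000776.
Specific discharge q = K · i = 4.490 × 0.0007760 = 0.003484 m/day.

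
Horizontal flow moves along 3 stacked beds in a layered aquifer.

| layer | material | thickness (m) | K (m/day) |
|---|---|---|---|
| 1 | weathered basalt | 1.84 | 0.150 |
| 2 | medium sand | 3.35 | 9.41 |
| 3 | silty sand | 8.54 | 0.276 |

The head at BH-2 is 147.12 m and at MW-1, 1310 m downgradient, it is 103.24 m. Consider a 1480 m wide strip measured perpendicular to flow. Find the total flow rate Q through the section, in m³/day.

1690

Flow is parallel to layering, so each bed carries its own Darcy discharge and the transmissivities add.
Σ(K_i·b_i) = 0.150×1.84 + 9.41×3.35 + 0.276×8.54 = 34.16 m²/day.
Hydraulic gradient i = (147.12 − 103.24) / 1310 = 43.88 / 1310 = 0.03350.
Q = Σ(K_i·b_i) · W · i = 34.16 × 1480 × 0.03350 = 1693 m³/day.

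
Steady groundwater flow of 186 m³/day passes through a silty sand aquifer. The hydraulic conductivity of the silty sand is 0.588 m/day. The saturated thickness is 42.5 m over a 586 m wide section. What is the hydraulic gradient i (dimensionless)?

Cross-sectional area A = 586 × 42.5 = 24905 m².
From Q = K·A·i, i = Q / (K·A) = 186 / (0.5880 × 24905) = 0.01270.

0.0127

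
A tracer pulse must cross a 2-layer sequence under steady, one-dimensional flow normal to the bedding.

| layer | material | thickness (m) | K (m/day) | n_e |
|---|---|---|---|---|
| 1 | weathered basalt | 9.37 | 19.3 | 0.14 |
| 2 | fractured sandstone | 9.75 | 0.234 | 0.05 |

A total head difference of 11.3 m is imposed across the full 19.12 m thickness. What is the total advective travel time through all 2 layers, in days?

6.71

With flow normal to the layers, continuity requires the same specific discharge q through every layer.
Σ(b_i/K_i) = 9.37/19.3 + 9.75/0.234 = 42.15 d.
q = Δh / Σ(b_i/K_i) = 11.3 / 42.15 = 0.2681 m/day.
In each layer the seepage velocity is v_i = q/n_i, so the layer transit time is t_i = b_i·n_i / q:
  layer 1 (weathered basalt): t_1 = 9.37 × 0.14 / 0.2681 = 4.893 d
  layer 2 (fractured sandstone): t_2 = 9.75 × 0.05 / 0.2681 = 1.819 d
Total t = Σ t_i = 6.712 days.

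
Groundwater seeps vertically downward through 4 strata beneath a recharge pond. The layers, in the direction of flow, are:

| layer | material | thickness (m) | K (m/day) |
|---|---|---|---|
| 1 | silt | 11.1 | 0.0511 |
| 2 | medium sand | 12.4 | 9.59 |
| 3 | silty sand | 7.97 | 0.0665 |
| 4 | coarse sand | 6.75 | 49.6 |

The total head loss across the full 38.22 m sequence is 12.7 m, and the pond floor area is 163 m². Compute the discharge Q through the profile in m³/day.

Flow is perpendicular to layering, so the layers act in series and the equivalent K is the thickness-weighted harmonic mean.
Total thickness L = 11.1 + 12.4 + 7.97 + 6.75 = 38.22 m.
Σ(b_i/K_i) = 11.1/0.0511 + 12.4/9.59 + 7.97/0.0665 + 6.75/49.6 = 338.5 d.
K_eq = L / Σ(b_i/K_i) = 38.22 / 338.5 = 0.1129 m/day.
Q = K_eq · A · (Δh/L) = 0.1129 × 163 × (12.7/38.22) = 6.116 m³/day.

6.12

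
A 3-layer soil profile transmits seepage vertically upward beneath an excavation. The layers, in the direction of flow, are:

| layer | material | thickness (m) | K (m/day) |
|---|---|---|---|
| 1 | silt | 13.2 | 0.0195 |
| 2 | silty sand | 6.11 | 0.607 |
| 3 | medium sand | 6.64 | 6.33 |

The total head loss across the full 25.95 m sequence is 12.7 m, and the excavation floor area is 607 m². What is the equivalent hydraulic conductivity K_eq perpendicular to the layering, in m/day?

0.0377

Flow is perpendicular to layering, so the layers act in series and the equivalent K is the thickness-weighted harmonic mean.
Total thickness L = 13.2 + 6.11 + 6.64 = 25.95 m.
Σ(b_i/K_i) = 13.2/0.0195 + 6.11/0.607 + 6.64/6.33 = 688.0 d.
K_eq = L / Σ(b_i/K_i) = 25.95 / 688.0 = 0.03772 m/day.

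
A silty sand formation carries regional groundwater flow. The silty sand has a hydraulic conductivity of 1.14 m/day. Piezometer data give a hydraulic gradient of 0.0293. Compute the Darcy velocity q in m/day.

Hydraulic gradient i = 0.0293.
Specific discharge q = K · i = 1.140 × 0.02930 = 0.03340 m/day.

0.0334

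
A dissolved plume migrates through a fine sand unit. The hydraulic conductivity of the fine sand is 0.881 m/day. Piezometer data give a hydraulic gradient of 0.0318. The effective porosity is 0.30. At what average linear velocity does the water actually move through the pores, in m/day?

0.0934

Hydraulic gradient i = 0.0318.
Darcy flux q = K · i = 0.8810 × 0.03180 = 0.02802 m/day.
Seepage velocity v = q / n_e = 0.02802 / 0.30 = 0.09339 m/day.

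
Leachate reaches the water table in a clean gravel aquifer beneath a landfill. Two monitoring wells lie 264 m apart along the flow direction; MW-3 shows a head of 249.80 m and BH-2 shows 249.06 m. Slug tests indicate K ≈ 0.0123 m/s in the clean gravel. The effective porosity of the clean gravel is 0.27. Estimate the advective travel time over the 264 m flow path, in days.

23.9

Convert K: 0.0123 m/s × 86400 = 1063 m/day.
Hydraulic gradient i = (249.80 − 249.06) / 264 = 0.74 / 264 = 0.002803.
Darcy flux q = K · i = 1063 × 0.002803 = 2.979 m/day.
Seepage velocity v = q / n_e = 2.979 / 0.27 = 11.03 m/day.
Travel time t = L / v = 264 / 11.03 = 23.93 days.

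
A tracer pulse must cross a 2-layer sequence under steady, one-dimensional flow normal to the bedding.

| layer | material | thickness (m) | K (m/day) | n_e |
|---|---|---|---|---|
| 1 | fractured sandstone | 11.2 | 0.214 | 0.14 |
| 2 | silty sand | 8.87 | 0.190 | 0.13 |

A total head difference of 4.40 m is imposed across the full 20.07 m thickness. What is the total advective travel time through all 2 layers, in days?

61.2

With flow normal to the layers, continuity requires the same specific discharge q through every layer.
Σ(b_i/K_i) = 11.2/0.214 + 8.87/0.190 = 99.02 d.
q = Δh / Σ(b_i/K_i) = 4.40 / 99.02 = 0.04444 m/day.
In each layer the seepage velocity is v_i = q/n_i, so the layer transit time is t_i = b_i·n_i / q:
  layer 1 (fractured sandstone): t_1 = 11.2 × 0.14 / 0.04444 = 35.29 d
  layer 2 (silty sand): t_2 = 8.87 × 0.13 / 0.04444 = 25.95 d
Total t = Σ t_i = 61.24 days.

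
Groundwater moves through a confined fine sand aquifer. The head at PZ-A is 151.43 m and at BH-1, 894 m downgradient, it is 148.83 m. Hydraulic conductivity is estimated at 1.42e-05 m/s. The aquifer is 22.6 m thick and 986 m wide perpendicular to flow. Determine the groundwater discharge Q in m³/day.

Convert K: 1.42e-05 m/s × 86400 = 1.227 m/day.
Cross-sectional area A = 986 × 22.6 = 22284 m².
Hydraulic gradient i = (151.43 − 148.83) / 894 = 2.6 / 894 = 0.002908.
Darcy's law: Q = K · A · i = 1.227 × 22284 × 0.002908 = 79.51 m³/day.

79.5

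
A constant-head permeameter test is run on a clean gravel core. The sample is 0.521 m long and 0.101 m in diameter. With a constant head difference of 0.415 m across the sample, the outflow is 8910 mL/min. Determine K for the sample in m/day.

2010

Cross-sectional area A = π·(d/2)² = π × (0.101/2)² = 0.008012 m².
Convert discharge: 8910 mL/min = 0.0001485 m³/s.
Darcy's law rearranged: K = Q·L / (A·Δh) = 0.0001485 × 0.521 / (0.008012 × 0.415) = 0.02327 m/s = 2010 m/day.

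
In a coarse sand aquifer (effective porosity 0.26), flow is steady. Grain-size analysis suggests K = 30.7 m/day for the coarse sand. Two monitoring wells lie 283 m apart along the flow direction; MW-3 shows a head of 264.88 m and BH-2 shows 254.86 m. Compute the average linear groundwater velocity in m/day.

Hydraulic gradient i = (264.88 − 254.86) / 283 = 10.02 / 283 = 0.03541.
Darcy flux q = K · i = 30.70 × 0.03541 = 1.087 m/day.
Seepage velocity v = q / n_e = 1.087 / 0.26 = 4.181 m/day.

4.18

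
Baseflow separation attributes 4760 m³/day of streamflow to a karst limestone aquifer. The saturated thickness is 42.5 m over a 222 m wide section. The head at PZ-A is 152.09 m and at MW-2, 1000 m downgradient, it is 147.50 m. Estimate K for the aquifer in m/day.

110

Cross-sectional area A = 222 × 42.5 = 9435 m².
Hydraulic gradient i = (152.09 − 147.50) / 1000 = 4.59 / 1000 = 0.004590.
From Q = K·A·i, K = Q / (A·i) = 4760 / (9435 × 0.004590) = 109.9 m/day.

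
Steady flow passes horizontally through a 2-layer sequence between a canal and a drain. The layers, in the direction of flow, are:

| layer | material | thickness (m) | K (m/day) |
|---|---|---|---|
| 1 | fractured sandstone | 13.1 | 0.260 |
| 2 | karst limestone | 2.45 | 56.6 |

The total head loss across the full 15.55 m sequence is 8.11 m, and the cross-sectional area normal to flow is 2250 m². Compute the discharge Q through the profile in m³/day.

Flow is perpendicular to layering, so the layers act in series and the equivalent K is the thickness-weighted harmonic mean.
Total thickness L = 13.1 + 2.45 = 15.55 m.
Σ(b_i/K_i) = 13.1/0.260 + 2.45/56.6 = 50.43 d.
K_eq = L / Σ(b_i/K_i) = 15.55 / 50.43 = 0.3084 m/day.
Q = K_eq · A · (Δh/L) = 0.3084 × 2250 × (8.11/15.55) = 361.9 m³/day.

362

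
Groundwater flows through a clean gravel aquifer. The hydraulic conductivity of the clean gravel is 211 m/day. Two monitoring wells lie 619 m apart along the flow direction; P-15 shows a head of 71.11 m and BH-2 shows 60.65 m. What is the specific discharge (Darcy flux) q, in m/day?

3.57

Hydraulic gradient i = (71.11 − 60.65) / 619 = 10.46 / 619 = 0.01690.
Specific discharge q = K · i = 211.0 × 0.01690 = 3.566 m/day.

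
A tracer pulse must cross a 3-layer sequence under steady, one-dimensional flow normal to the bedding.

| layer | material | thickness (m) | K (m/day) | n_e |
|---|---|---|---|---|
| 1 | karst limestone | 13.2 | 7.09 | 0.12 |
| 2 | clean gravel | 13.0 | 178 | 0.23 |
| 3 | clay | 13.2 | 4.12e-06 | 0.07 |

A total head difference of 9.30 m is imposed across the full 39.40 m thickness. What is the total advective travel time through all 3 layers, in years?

5190

With flow normal to the layers, continuity requires the same specific discharge q through every layer.
Σ(b_i/K_i) = 13.2/7.09 + 13.0/178 + 13.2/4.12e-06 = 3.204e+06 d.
q = Δh / Σ(b_i/K_i) = 9.30 / 3.204e+06 = 2.903e-06 m/day.
In each layer the seepage velocity is v_i = q/n_i, so the layer transit time is t_i = b_i·n_i / q:
  layer 1 (karst limestone): t_1 = 13.2 × 0.12 / 2.903e-06 = 5.457e+05 d
  layer 2 (clean gravel): t_2 = 13.0 × 0.23 / 2.903e-06 = 1.030e+06 d
  layer 3 (clay): t_3 = 13.2 × 0.07 / 2.903e-06 = 3.183e+05 d
Total t = Σ t_i = 1.894e+06 days = 5186 years.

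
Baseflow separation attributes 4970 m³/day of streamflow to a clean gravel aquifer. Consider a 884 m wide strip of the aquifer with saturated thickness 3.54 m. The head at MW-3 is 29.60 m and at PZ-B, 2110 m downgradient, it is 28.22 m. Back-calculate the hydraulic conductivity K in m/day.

Cross-sectional area A = 884 × 3.54 = 3129 m².
Hydraulic gradient i = (29.60 − 28.22) / 2110 = 1.38 / 2110 = 0.0006540.
From Q = K·A·i, K = Q / (A·i) = 4970 / (3129 × 0.0006540) = 2428 m/day.

2430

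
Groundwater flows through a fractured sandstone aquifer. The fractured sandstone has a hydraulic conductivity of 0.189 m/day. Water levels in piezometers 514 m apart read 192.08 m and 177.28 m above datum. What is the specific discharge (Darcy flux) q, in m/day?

0.00544

Hydraulic gradient i = (192.08 − 177.28) / 514 = 14.8 / 514 = 0.02879.
Specific discharge q = K · i = 0.1890 × 0.02879 = 0.005442 m/day.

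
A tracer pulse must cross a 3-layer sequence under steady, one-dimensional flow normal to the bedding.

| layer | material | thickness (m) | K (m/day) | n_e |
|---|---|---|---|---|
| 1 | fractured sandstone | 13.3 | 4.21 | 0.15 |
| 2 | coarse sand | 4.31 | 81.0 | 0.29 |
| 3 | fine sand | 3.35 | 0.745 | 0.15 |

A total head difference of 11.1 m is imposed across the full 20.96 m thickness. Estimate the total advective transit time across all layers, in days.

2.60

With flow normal to the layers, continuity requires the same specific discharge q through every layer.
Σ(b_i/K_i) = 13.3/4.21 + 4.31/81.0 + 3.35/0.745 = 7.709 d.
q = Δh / Σ(b_i/K_i) = 11.1 / 7.709 = 1.440 m/day.
In each layer the seepage velocity is v_i = q/n_i, so the layer transit time is t_i = b_i·n_i / q:
  layer 1 (fractured sandstone): t_1 = 13.3 × 0.15 / 1.440 = 1.386 d
  layer 2 (coarse sand): t_2 = 4.31 × 0.29 / 1.440 = 0.8681 d
  layer 3 (fine sand): t_3 = 3.35 × 0.15 / 1.440 = 0.3490 d
Total t = Σ t_i = 2.603 days.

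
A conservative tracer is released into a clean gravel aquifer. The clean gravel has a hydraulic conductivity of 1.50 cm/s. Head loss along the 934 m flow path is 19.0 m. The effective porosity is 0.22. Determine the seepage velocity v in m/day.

120

Convert K: 1.50 cm/s × 864 = 1296 m/day.
Hydraulic gradient i = Δh / L = 19.0 / 934 = 0.02034.
Darcy flux q = K · i = 1296 × 0.02034 = 26.36 m/day.
Seepage velocity v = q / n_e = 26.36 / 0.22 = 119.8 m/day.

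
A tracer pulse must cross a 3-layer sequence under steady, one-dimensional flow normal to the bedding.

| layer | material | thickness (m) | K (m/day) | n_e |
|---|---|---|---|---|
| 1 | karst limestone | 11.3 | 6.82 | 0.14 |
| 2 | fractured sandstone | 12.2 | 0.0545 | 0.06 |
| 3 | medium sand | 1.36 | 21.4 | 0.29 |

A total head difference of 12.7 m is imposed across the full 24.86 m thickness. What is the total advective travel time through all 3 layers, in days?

With flow normal to the layers, continuity requires the same specific discharge q through every layer.
Σ(b_i/K_i) = 11.3/6.82 + 12.2/0.0545 + 1.36/21.4 = 225.6 d.
q = Δh / Σ(b_i/K_i) = 12.7 / 225.6 = 0.05630 m/day.
In each layer the seepage velocity is v_i = q/n_i, so the layer transit time is t_i = b_i·n_i / q:
  layer 1 (karst limestone): t_1 = 11.3 × 0.14 / 0.05630 = 28.10 d
  layer 2 (fractured sandstone): t_2 = 12.2 × 0.06 / 0.05630 = 13.00 d
  layer 3 (medium sand): t_3 = 1.36 × 0.29 / 0.05630 = 7.005 d
Total t = Σ t_i = 48.11 days.

48.1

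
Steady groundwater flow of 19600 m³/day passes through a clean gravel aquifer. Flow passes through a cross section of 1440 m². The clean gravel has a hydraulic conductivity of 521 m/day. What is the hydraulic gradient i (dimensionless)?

From Q = K·A·i, i = Q / (K·A) = 19600 / (521.0 × 1440) = 0.02612.

0.0261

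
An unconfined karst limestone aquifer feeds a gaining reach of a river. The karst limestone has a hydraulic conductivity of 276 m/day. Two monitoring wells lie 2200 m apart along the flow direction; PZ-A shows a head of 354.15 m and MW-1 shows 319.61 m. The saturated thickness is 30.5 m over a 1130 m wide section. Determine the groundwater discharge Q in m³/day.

149000

Cross-sectional area A = 1130 × 30.5 = 34465 m².
Hydraulic gradient i = (354.15 − 319.61) / 2200 = 34.54 / 2200 = 0.01570.
Darcy's law: Q = K · A · i = 276.0 × 34465 × 0.01570 = 1.493e+05 m³/day.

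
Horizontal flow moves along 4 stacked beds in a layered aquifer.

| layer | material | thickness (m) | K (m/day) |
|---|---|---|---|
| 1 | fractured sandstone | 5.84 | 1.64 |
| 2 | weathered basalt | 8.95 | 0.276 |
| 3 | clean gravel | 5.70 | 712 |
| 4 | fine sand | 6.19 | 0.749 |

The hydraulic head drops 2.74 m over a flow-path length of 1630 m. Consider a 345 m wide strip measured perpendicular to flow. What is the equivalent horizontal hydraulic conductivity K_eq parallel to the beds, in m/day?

Flow is parallel to layering, so each bed carries its own Darcy discharge and the transmissivities add.
Σ(K_i·b_i) = 1.64×5.84 + 0.276×8.95 + 712×5.70 + 0.749×6.19 = 4075 m²/day.
Total thickness b = 26.68 m, so K_eq = Σ(K_i·b_i)/b = 152.7 m/day.

153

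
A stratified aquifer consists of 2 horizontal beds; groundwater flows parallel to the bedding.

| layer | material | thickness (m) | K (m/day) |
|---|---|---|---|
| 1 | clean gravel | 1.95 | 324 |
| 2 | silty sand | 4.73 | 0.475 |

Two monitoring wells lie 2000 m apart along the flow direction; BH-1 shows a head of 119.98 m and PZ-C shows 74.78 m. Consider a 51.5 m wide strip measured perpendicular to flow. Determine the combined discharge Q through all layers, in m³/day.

738

Flow is parallel to layering, so each bed carries its own Darcy discharge and the transmissivities add.
Σ(K_i·b_i) = 324×1.95 + 0.475×4.73 = 634.0 m²/day.
Hydraulic gradient i = (119.98 − 74.78) / 2000 = 45.2 / 2000 = 0.02260.
Q = Σ(K_i·b_i) · W · i = 634.0 × 51.5 × 0.02260 = 738.0 m³/day.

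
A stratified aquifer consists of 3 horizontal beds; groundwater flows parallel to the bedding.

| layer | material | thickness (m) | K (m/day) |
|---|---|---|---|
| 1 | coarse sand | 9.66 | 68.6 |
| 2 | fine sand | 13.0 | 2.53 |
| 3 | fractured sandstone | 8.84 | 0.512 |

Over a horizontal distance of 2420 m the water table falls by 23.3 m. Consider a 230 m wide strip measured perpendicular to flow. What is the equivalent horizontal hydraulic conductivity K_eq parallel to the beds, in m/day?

22.2

Flow is parallel to layering, so each bed carries its own Darcy discharge and the transmissivities add.
Σ(K_i·b_i) = 68.6×9.66 + 2.53×13.0 + 0.512×8.84 = 700.1 m²/day.
Total thickness b = 31.50 m, so K_eq = Σ(K_i·b_i)/b = 22.23 m/day.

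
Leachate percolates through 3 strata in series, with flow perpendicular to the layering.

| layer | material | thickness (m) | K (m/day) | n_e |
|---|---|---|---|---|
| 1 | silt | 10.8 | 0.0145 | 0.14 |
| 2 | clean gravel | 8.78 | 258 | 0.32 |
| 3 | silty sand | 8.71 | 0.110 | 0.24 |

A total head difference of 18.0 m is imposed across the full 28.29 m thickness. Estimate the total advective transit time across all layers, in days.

294

With flow normal to the layers, continuity requires the same specific discharge q through every layer.
Σ(b_i/K_i) = 10.8/0.0145 + 8.78/258 + 8.71/0.110 = 824.0 d.
q = Δh / Σ(b_i/K_i) = 18.0 / 824.0 = 0.02184 m/day.
In each layer the seepage velocity is v_i = q/n_i, so the layer transit time is t_i = b_i·n_i / q:
  layer 1 (silt): t_1 = 10.8 × 0.14 / 0.02184 = 69.22 d
  layer 2 (clean gravel): t_2 = 8.78 × 0.32 / 0.02184 = 128.6 d
  layer 3 (silty sand): t_3 = 8.71 × 0.24 / 0.02184 = 95.70 d
Total t = Σ t_i = 293.5 days.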